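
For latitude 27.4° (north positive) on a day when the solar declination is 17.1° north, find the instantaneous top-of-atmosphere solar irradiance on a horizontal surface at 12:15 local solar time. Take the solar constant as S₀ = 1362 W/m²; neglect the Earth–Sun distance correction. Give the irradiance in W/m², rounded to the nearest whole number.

Hour angle H = 15° × (12.25 − 12) = 3.75°.
cos θ_z = sin(27.4°) sin(17.1°) + cos(27.4°) cos(17.1°) cos(3.75°) = 0.1353 + 0.8468 = 0.9821.
Top-of-atmosphere irradiance = S₀ cos θ_z = 1362 × 0.9821 = 1337.62 W/m².

1338 W/m²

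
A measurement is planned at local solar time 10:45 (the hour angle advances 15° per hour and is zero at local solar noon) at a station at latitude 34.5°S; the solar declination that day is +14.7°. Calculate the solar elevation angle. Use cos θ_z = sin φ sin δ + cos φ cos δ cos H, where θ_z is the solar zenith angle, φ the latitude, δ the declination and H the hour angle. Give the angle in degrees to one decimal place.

37.7°

Hour angle H = 15° × (10.75 − 12) = -18.75°.
With φ = -34.5°, δ = 14.7°, H = -18.75°: sin φ sin δ = -0.1437, cos φ cos δ cos H = 0.7548, so cos θ_z = 0.6111.
θ_z = arccos(0.6111) = 52.33°, so the elevation is 90° − 52.33° = 37.67°.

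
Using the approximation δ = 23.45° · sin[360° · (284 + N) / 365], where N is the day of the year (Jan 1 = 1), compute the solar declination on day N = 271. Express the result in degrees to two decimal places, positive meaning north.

360 × (284 + 271) / 365 = 547.397°; sin(547.397°) = -0.1287.
δ = 23.45 × -0.1287 = -3.018° ≈ -3.02°.

-3.02°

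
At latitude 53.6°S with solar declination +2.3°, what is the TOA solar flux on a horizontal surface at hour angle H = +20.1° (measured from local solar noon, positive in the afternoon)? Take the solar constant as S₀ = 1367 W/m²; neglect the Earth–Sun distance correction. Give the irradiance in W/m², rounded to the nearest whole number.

717 W/m²

With φ = -53.6°, δ = 2.3°, H = 20.10°: sin φ sin δ = -0.0323, cos φ cos δ cos H = 0.5568, so cos θ_z = 0.5245.
Top-of-atmosphere irradiance = S₀ cos θ_z = 1367 × 0.5245 = 716.99 W/m².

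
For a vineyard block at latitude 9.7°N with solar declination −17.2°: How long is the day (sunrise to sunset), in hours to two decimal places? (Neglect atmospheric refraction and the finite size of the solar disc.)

11.60 hours

The sunset hour angle satisfies cos H_s = −tan φ tan δ = 0.0529, giving H_s = 86.97°.
Day length = 2 H_s / 15° h⁻¹ = 173.94° / 15 = 11.596 h.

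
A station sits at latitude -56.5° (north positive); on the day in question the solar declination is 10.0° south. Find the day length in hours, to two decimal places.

14.06 hours

−tan φ tan δ = −(-1.5108)(-0.1763) = -0.2664; H_s = arccos(-0.2664) = 105.45°.
Day length = 2 H_s / 15° h⁻¹ = 210.90° / 15 = 14.060 h.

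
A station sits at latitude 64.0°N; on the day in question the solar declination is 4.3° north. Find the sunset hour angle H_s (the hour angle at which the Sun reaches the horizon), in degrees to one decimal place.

98.9°

The sunset hour angle satisfies cos H_s = −tan φ tan δ = -0.1542, giving H_s = 98.87°.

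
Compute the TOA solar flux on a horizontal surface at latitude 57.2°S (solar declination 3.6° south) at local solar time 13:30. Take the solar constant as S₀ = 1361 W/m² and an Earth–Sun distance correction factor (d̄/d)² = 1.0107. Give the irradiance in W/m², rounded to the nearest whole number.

Hour angle H = 15° × (13.5 − 12) = 22.50°.
cos θ_z = sin φ sin δ + cos φ cos δ cos H = (-0.8406)(-0.0628) + (0.5417)(0.9980)(0.9239) = 0.5523.
Top-of-atmosphere irradiance = S₀ (d̄/d)² cos θ_z = 1361 × 1.0107 × 0.5523 = 759.72 W/m².

760 W/m²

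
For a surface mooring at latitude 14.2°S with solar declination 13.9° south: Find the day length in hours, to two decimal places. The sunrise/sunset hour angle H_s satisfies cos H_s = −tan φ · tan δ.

12.48 hours

cos H_s = −tan(-14.2°) · tan(-13.9°) = -0.0626, so H_s = arccos(-0.0626) = 93.59°.
Day length = 2 H_s / 15° h⁻¹ = 187.18° / 15 = 12.479 h.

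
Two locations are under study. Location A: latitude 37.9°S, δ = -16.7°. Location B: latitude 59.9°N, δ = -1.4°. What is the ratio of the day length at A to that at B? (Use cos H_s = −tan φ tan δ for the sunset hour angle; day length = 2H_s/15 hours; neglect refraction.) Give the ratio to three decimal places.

1.182

A: H_s = arccos(−tan -37.9° · tan -16.7°) = 103.51°, so 2H_s/15 = 13.8013 h.
B: H_s = arccos(−tan 59.9° · tan -1.4°) = 87.58°, so 2H_s/15 = 11.6773 h.
Ratio A/B = 13.8013 / 11.6773 = 1.1819.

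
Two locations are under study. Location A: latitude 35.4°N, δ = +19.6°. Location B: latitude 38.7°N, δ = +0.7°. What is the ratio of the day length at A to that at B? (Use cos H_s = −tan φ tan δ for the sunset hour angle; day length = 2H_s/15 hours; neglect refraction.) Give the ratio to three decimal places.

1.156

A: H_s = arccos(−tan 35.4° · tan 19.6°) = 104.66°, so 2H_s/15 = 13.9547 h.
B: H_s = arccos(−tan 38.7° · tan 0.7°) = 90.56°, so 2H_s/15 = 12.0747 h.
Ratio A/B = 13.9547 / 12.0747 = 1.1557.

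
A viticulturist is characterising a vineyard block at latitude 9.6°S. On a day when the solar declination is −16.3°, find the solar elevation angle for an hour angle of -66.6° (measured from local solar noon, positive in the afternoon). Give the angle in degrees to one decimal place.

cos θ_z = sin φ sin δ + cos φ cos δ cos H = (-0.1668)(-0.2807) + (0.9860)(0.9598)(0.3971) = 0.4226.
θ_z = arccos(0.4226) = 65.00°, so the elevation is 90° − 65.00° = 25.00°.

25.0°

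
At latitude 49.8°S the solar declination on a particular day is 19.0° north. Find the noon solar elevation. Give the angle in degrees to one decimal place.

At local solar noon the hour angle is zero, so the elevation is 90° − |φ − δ| = 90° − |-49.8° − (19.0°)| = 90° − 68.8° = 21.2°.

21.2°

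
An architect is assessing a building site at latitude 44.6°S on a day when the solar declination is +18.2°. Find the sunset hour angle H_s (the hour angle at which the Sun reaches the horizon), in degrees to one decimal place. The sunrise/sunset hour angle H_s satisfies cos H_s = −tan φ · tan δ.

−tan φ tan δ = −(-0.9861)(0.3288) = 0.3242; H_s = arccos(0.3242) = 71.08°.

71.1°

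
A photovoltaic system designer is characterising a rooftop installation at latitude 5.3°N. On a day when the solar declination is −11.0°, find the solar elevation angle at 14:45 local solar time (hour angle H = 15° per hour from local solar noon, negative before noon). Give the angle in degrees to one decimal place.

Hour angle H = 15° × (14.75 − 12) = 41.25°.
cos θ_z = sin φ sin δ + cos φ cos δ cos H = (0.0924)(-0.1908) + (0.9957)(0.9816)(0.7518) = 0.7172.
θ_z = arccos(0.7172) = 44.18°, so the elevation is 90° − 44.18° = 45.82°.

45.8°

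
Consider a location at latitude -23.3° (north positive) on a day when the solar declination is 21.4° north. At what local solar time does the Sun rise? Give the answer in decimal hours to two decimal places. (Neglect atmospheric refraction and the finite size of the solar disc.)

6.65 h

The sunset hour angle satisfies cos H_s = −tan φ tan δ = 0.1688, giving H_s = 80.28°.
Sunrise is at 12 − H_s/15 = 12 − 5.352 = 6.648 h local solar time.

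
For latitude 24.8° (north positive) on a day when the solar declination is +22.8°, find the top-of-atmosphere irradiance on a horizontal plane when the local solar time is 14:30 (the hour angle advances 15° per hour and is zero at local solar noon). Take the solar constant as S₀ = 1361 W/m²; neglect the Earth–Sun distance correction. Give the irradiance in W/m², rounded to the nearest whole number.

Hour angle H = 15° × (14.5 − 12) = 37.50°.
cos θ_z = sin(24.8°) sin(22.8°) + cos(24.8°) cos(22.8°) cos(37.50°) = 0.1625 + 0.6639 = 0.8264.
Top-of-atmosphere irradiance = S₀ cos θ_z = 1361 × 0.8264 = 1124.73 W/m².

1125 W/m²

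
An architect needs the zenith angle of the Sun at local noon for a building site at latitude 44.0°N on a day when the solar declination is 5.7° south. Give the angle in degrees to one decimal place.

49.7°

At local solar noon the hour angle is zero, so the zenith angle is |φ − δ| = |44.0° − (-5.7°)| = 49.7°.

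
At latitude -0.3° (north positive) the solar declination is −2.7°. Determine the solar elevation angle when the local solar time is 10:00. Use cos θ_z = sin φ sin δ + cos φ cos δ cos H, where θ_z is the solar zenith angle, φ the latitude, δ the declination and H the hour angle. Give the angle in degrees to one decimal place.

Hour angle H = 15° × (10 − 12) = -30.00°.
cos θ_z = sin φ sin δ + cos φ cos δ cos H = (-0.0052)(-0.0471) + (1.0000)(0.9989)(0.8660) = 0.8653.
θ_z = arccos(0.8653) = 30.08°, so the elevation is 90° − 30.08° = 59.92°.

59.9°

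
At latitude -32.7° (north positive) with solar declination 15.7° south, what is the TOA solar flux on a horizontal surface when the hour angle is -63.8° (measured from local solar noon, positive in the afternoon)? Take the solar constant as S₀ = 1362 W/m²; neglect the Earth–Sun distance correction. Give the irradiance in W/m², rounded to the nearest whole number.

686 W/m²

cos θ_z = sin φ sin δ + cos φ cos δ cos H = (-0.5402)(-0.2706) + (0.8415)(0.9627)(0.4415) = 0.5038.
Top-of-atmosphere irradiance = S₀ cos θ_z = 1362 × 0.5038 = 686.18 W/m².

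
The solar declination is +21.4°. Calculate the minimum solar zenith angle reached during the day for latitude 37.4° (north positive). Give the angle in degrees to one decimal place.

At local solar noon the hour angle is zero, so the zenith angle is |φ − δ| = |37.4° − (21.4°)| = 16.0°.

16.0°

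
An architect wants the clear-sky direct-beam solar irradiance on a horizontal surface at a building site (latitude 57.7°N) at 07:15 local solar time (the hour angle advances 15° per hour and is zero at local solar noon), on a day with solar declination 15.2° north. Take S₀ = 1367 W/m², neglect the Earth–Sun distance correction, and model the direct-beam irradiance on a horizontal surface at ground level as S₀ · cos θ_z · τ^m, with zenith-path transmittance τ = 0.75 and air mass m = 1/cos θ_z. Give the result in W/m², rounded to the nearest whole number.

252 W/m²

Hour angle H = 15° × (7.25 − 12) = -71.25°.
cos θ_z = sin(57.7°) sin(15.2°) + cos(57.7°) cos(15.2°) cos(-71.25°) = 0.2216 + 0.1658 = 0.3874.
Air mass m = 1/cos θ_z = 1/0.3874 = 2.581; τ^m = 0.75^2.581 = 0.4759.
Surface direct beam = 1367 × 0.3874 × 0.4759 = 252.03 W/m².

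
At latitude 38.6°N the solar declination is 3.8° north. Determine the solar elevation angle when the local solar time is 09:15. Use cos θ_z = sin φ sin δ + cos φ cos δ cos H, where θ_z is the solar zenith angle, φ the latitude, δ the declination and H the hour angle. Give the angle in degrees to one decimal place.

Hour angle H = 15° × (9.25 − 12) = -41.25°.
cos θ_z = sin φ sin δ + cos φ cos δ cos H = (0.6239)(0.0663) + (0.7815)(0.9978)(0.7518) = 0.6276.
θ_z = arccos(0.6276) = 51.13°, so the elevation is 90° − 51.13° = 38.87°.

38.9°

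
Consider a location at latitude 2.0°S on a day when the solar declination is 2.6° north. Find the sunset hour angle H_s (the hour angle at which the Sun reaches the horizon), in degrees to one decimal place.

89.9°

−tan φ tan δ = −(-0.0349)(0.0454) = 0.0016; H_s = arccos(0.0016) = 89.91°.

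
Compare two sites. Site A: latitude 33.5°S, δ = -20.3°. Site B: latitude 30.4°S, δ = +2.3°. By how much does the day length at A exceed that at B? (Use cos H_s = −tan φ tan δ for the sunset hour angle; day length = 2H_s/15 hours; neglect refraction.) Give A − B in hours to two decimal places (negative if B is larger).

+2.07 h

A: H_s = arccos(−tan -33.5° · tan -20.3°) = 104.17°, so 2H_s/15 = 13.8893 h.
B: H_s = arccos(−tan -30.4° · tan 2.3°) = 88.65°, so 2H_s/15 = 11.8200 h.
A − B = 13.8893 − 11.8200 = 2.0693 h.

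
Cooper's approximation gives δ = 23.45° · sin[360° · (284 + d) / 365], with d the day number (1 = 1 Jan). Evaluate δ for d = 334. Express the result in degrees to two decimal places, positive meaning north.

-21.97°

360 × (284 + 334) / 365 = 609.534°; sin(609.534°) = -0.9369.
δ = 23.45 × -0.9369 = -21.970° ≈ -21.97°.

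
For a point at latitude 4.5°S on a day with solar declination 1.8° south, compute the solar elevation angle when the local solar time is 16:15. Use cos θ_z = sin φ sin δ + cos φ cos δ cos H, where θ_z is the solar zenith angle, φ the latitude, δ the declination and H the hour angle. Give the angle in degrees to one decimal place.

26.3°

Hour angle H = 15° × (16.25 − 12) = 63.75°.
With φ = -4.5°, δ = -1.8°, H = 63.75°: sin φ sin δ = 0.0025, cos φ cos δ cos H = 0.4407, so cos θ_z = 0.4432.
θ_z = arccos(0.4432) = 63.69°, so the elevation is 90° − 63.69° = 26.31°.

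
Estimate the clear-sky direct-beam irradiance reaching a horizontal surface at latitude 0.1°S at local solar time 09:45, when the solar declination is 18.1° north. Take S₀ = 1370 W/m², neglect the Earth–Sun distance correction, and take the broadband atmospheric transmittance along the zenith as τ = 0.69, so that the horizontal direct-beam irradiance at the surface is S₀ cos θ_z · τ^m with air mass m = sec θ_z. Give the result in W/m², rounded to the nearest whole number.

Hour angle H = 15° × (9.75 − 12) = -33.75°.
cos θ_z = sin(-0.1°) sin(18.1°) + cos(-0.1°) cos(18.1°) cos(-33.75°) = -0.0005 + 0.7903 = 0.7898.
Air mass m = 1/cos θ_z = 1/0.7898 = 1.266; τ^m = 0.69^1.266 = 0.6251.
Surface direct beam = 1370 × 0.7898 × 0.6251 = 676.37 W/m².

676 W/m²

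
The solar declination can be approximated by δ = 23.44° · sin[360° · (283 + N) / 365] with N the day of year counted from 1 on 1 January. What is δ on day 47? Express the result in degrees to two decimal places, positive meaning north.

-13.28°

360 × (283 + 47) / 365 = 325.479°; sin(325.479°) = -0.5667.
δ = 23.44 × -0.5667 = -13.283° ≈ -13.28°.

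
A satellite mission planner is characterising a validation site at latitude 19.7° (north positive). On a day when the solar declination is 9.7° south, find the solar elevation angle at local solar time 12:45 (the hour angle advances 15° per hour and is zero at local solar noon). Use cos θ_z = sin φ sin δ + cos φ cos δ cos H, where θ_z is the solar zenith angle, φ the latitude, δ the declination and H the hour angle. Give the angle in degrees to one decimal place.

Hour angle H = 15° × (12.75 − 12) = 11.25°.
cos θ_z = sin(19.7°) sin(-9.7°) + cos(19.7°) cos(-9.7°) cos(11.25°) = -0.0568 + 0.9102 = 0.8534.
θ_z = arccos(0.8534) = 31.42°, so the elevation is 90° − 31.42° = 58.58°.

58.6°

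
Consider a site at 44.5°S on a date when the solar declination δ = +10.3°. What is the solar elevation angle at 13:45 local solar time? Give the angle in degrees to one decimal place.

Hour angle H = 15° × (13.75 − 12) = 26.25°.
cos θ_z = sin(-44.5°) sin(10.3°) + cos(-44.5°) cos(10.3°) cos(26.25°) = -0.1253 + 0.6294 = 0.5041.
θ_z = arccos(0.5041) = 59.73°, so the elevation is 90° − 59.73° = 30.27°.

30.3°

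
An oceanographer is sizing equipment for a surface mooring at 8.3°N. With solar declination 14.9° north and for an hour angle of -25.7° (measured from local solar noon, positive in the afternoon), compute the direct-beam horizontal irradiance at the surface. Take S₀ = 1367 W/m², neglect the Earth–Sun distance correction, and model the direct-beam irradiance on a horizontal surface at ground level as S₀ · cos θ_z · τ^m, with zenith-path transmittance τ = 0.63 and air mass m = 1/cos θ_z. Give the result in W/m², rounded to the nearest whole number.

735 W/m²

cos θ_z = sin(8.3°) sin(14.9°) + cos(8.3°) cos(14.9°) cos(-25.70°) = 0.0371 + 0.8617 = 0.8988.
Air mass m = 1/cos θ_z = 1/0.8988 = 1.113; τ^m = 0.63^1.113 = 0.5980.
Surface direct beam = 1367 × 0.8988 × 0.5980 = 734.74 W/m².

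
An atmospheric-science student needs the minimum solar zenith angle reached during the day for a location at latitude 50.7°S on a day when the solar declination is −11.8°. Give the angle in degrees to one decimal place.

At local solar noon the hour angle is zero, so the zenith angle is |φ − δ| = |-50.7° − (-11.8°)| = 38.9°.

38.9°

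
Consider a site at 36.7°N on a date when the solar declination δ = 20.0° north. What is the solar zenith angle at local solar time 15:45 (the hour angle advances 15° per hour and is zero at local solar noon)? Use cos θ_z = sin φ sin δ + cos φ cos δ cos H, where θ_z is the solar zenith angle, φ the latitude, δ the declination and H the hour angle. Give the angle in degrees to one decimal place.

Hour angle H = 15° × (15.75 − 12) = 56.25°.
With φ = 36.7°, δ = 20.0°, H = 56.25°: sin φ sin δ = 0.2044, cos φ cos δ cos H = 0.4186, so cos θ_z = 0.6230.
θ_z = arccos(0.6230) = 51.46°.

51.5°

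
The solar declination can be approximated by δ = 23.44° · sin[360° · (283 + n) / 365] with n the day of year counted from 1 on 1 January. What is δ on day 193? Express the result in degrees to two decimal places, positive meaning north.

+22.10°

360 × (283 + 193) / 365 = 469.479°; sin(469.479°) = 0.9428.
δ = 23.44 × 0.9428 = 22.099° ≈ +22.10°.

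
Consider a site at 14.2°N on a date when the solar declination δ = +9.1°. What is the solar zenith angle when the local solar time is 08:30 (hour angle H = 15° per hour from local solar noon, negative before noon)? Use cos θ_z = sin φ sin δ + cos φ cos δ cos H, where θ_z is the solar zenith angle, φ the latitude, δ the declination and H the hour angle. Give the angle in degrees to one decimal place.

Hour angle H = 15° × (8.5 − 12) = -52.50°.
cos θ_z = sin φ sin δ + cos φ cos δ cos H = (0.2453)(0.1582) + (0.9694)(0.9874)(0.6088) = 0.6215.
θ_z = arccos(0.6215) = 51.57°.

51.6°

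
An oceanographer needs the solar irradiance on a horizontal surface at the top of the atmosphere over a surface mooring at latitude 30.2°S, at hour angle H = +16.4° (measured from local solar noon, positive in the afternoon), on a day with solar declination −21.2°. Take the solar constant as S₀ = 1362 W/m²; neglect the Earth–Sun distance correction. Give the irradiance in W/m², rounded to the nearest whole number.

1301 W/m²

With φ = -30.2°, δ = -21.2°, H = 16.40°: sin φ sin δ = 0.1819, cos φ cos δ cos H = 0.7730, so cos θ_z = 0.9549.
Top-of-atmosphere irradiance = S₀ cos θ_z = 1362 × 0.9549 = 1300.57 W/m².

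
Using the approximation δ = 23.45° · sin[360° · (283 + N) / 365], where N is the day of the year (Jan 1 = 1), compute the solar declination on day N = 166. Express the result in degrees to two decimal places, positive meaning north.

+23.27°

360 × (283 + 166) / 365 = 442.849°; sin(442.849°) = 0.9922.
δ = 23.45 × 0.9922 = 23.267° ≈ +23.27°.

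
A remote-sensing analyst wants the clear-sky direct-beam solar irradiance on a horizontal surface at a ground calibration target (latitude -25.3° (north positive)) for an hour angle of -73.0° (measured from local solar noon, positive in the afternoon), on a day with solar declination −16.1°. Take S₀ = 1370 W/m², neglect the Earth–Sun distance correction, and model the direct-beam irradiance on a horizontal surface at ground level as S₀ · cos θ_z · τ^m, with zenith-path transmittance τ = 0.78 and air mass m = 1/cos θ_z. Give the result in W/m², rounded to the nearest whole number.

262 W/m²

cos θ_z = sin(-25.3°) sin(-16.1°) + cos(-25.3°) cos(-16.1°) cos(-73.00°) = 0.1185 + 0.2540 = 0.3725.
Air mass m = 1/cos θ_z = 1/0.3725 = 2.685; τ^m = 0.78^2.685 = 0.5132.
Surface direct beam = 1370 × 0.3725 × 0.5132 = 261.90 W/m².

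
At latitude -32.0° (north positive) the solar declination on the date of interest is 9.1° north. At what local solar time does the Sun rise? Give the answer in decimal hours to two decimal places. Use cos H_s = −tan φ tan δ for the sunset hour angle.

6.38 h

−tan φ tan δ = −(-0.6249)(0.1602) = 0.1001; H_s = arccos(0.1001) = 84.26°.
Sunrise is at 12 − H_s/15 = 12 − 5.617 = 6.383 h local solar time.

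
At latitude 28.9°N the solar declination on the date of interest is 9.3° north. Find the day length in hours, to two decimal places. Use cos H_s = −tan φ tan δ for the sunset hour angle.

12.69 hours

−tan φ tan δ = −(0.5520)(0.1638) = -0.0904; H_s = arccos(-0.0904) = 95.19°.
Day length = 2 H_s / 15° h⁻¹ = 190.38° / 15 = 12.692 h.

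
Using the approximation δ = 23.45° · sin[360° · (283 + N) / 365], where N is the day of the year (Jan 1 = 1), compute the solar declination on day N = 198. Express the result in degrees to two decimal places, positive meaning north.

360 × (283 + 198) / 365 = 474.411°; sin(474.411°) = 0.9106.
δ = 23.45 × 0.9106 = 21.354° ≈ +21.35°.

+21.35°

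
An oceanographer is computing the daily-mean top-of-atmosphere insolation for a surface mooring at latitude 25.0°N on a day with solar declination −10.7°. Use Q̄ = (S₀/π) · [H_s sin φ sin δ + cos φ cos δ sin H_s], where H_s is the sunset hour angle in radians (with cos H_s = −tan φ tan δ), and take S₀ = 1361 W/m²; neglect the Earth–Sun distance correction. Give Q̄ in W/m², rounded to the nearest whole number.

The sunset hour angle satisfies cos H_s = −tan φ tan δ = 0.0881, giving H_s = 84.95°. In radians, H_s = 1.4827.
H_s sin φ sin δ = 1.4827 × 0.4226 × -0.1857 = -0.1164.
cos φ cos δ sin H_s = 0.9063 × 0.9826 × 0.9961 = 0.8871.
Q̄ = (1361/π) × (-0.1164 + 0.8871) = 433.22 × 0.7707 = 333.88 W/m².

334 W/m²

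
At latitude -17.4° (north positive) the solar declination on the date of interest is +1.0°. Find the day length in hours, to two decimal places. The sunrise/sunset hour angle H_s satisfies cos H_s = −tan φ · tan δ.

11.96 hours

cos H_s = −tan(-17.4°) · tan(1.0°) = 0.0055, so H_s = arccos(0.0055) = 89.68°.
Day length = 2 H_s / 15° h⁻¹ = 179.36° / 15 = 11.957 h.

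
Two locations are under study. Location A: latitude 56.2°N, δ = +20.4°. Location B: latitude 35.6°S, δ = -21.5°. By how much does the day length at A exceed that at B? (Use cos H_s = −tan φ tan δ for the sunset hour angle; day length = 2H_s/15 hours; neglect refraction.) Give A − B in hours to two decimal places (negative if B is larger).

+2.32 h

A: H_s = arccos(−tan 56.2° · tan 20.4°) = 123.75°, so 2H_s/15 = 16.5000 h.
B: H_s = arccos(−tan -35.6° · tan -21.5°) = 106.38°, so 2H_s/15 = 14.1840 h.
A − B = 16.5000 − 14.1840 = 2.3160 h.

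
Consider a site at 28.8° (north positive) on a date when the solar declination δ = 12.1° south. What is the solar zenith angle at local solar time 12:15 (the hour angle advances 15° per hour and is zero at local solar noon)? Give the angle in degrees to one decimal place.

Hour angle H = 15° × (12.25 − 12) = 3.75°.
cos θ_z = sin(28.8°) sin(-12.1°) + cos(28.8°) cos(-12.1°) cos(3.75°) = -0.1010 + 0.8550 = 0.7540.
θ_z = arccos(0.7540) = 41.06°.

41.1°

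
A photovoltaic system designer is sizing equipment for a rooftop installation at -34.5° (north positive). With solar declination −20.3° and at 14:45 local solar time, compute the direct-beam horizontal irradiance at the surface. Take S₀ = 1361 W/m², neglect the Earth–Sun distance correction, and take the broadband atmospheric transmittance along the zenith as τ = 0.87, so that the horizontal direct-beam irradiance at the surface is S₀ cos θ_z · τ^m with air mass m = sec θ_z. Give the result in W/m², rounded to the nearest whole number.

Hour angle H = 15° × (14.75 − 12) = 41.25°.
With φ = -34.5°, δ = -20.3°, H = 41.25°: sin φ sin δ = 0.1965, cos φ cos δ cos H = 0.5811, so cos θ_z = 0.7776.
Air mass m = 1/cos θ_z = 1/0.7776 = 1.286; τ^m = 0.87^1.286 = 0.8360.
Surface direct beam = 1361 × 0.7776 × 0.8360 = 884.75 W/m².

885 W/m²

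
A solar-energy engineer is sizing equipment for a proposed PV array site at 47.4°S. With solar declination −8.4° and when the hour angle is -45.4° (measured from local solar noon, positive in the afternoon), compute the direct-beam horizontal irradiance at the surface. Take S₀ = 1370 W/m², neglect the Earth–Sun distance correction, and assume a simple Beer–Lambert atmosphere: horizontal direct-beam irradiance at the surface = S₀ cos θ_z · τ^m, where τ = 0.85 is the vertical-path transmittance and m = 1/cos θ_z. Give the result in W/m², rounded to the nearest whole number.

cos θ_z = sin(-47.4°) sin(-8.4°) + cos(-47.4°) cos(-8.4°) cos(-45.40°) = 0.1075 + 0.4702 = 0.5777.
Air mass m = 1/cos θ_z = 1/0.5777 = 1.731; τ^m = 0.85^1.731 = 0.7548.
Surface direct beam = 1370 × 0.5777 × 0.7548 = 597.39 W/m².

597 W/m²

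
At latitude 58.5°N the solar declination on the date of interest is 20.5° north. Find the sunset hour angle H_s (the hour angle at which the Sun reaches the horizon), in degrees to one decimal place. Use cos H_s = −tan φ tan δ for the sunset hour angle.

The sunset hour angle satisfies cos H_s = −tan φ tan δ = -0.6101, giving H_s = 127.60°.

127.6°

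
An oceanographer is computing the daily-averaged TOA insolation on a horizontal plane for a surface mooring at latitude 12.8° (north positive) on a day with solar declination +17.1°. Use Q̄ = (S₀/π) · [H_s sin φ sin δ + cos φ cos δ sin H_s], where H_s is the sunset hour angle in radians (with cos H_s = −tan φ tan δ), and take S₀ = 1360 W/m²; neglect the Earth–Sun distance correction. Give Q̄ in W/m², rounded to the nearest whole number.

−tan φ tan δ = −(0.2272)(0.3076) = -0.0699; H_s = arccos(-0.0699) = 94.01°. In radians, H_s = 1.6408.
H_s sin φ sin δ = 1.6408 × 0.2215 × 0.2940 = 0.1069.
cos φ cos δ sin H_s = 0.9751 × 0.9558 × 0.9976 = 0.9298.
Q̄ = (1360/π) × (0.1069 + 0.9298) = 432.90 × 1.0367 = 448.79 W/m².

449 W/m²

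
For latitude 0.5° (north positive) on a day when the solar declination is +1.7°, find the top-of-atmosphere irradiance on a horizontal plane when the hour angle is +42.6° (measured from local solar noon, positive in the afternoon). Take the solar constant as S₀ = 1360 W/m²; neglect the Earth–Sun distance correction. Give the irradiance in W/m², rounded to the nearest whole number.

1001 W/m²

cos θ_z = sin(0.5°) sin(1.7°) + cos(0.5°) cos(1.7°) cos(42.60°) = 0.0003 + 0.7357 = 0.7360.
Top-of-atmosphere irradiance = S₀ cos θ_z = 1360 × 0.7360 = 1000.96 W/m².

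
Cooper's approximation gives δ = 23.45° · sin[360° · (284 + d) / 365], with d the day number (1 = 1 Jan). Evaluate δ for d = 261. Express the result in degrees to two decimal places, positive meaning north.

+1.01°

360 × (284 + 261) / 365 = 537.534°; sin(537.534°) = 0.0430.
δ = 23.45 × 0.0430 = 1.008° ≈ +1.01°.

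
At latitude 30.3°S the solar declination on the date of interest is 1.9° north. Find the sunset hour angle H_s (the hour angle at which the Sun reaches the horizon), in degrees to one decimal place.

88.9°

The sunset hour angle satisfies cos H_s = −tan φ tan δ = 0.0194, giving H_s = 88.89°.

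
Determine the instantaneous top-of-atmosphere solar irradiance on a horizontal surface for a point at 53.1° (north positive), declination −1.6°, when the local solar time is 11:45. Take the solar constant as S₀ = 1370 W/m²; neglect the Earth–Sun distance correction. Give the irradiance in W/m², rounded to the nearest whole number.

790 W/m²

Hour angle H = 15° × (11.75 − 12) = -3.75°.
With φ = 53.1°, δ = -1.6°, H = -3.75°: sin φ sin δ = -0.0223, cos φ cos δ cos H = 0.5989, so cos θ_z = 0.5766.
Top-of-atmosphere irradiance = S₀ cos θ_z = 1370 × 0.5766 = 789.94 W/m².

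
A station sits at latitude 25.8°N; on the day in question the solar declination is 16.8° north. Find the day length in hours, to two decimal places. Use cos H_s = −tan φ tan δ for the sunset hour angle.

cos H_s = −tan(25.8°) · tan(16.8°) = -0.1460, so H_s = arccos(-0.1460) = 98.40°.
Day length = 2 H_s / 15° h⁻¹ = 196.80° / 15 = 13.120 h.

13.12 hours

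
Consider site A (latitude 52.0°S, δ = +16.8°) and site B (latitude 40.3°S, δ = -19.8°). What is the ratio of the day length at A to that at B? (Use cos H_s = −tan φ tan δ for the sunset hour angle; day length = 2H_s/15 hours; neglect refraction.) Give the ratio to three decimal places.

0.624

A: H_s = arccos(−tan -52.0° · tan 16.8°) = 67.27°, so 2H_s/15 = 8.9693 h.
B: H_s = arccos(−tan -40.3° · tan -19.8°) = 107.78°, so 2H_s/15 = 14.3707 h.
Ratio A/B = 8.9693 / 14.3707 = 0.6241.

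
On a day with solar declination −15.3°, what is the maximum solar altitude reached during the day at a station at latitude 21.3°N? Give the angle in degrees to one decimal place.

At local solar noon the hour angle is zero, so the elevation is 90° − |φ − δ| = 90° − |21.3° − (-15.3°)| = 90° − 36.6° = 53.4°.

53.4°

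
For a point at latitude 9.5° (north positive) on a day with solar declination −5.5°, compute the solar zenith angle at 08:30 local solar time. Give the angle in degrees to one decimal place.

54.4°

Hour angle H = 15° × (8.5 − 12) = -52.50°.
cos θ_z = sin φ sin δ + cos φ cos δ cos H = (0.1650)(-0.0958) + (0.9863)(0.9954)(0.6088) = 0.5819.
θ_z = arccos(0.5819) = 54.42°.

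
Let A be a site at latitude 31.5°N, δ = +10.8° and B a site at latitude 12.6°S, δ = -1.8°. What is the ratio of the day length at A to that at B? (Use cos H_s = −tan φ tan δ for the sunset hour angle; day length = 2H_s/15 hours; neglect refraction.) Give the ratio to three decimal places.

A: H_s = arccos(−tan 31.5° · tan 10.8°) = 96.71°, so 2H_s/15 = 12.8947 h.
B: H_s = arccos(−tan -12.6° · tan -1.8°) = 90.40°, so 2H_s/15 = 12.0533 h.
Ratio A/B = 12.8947 / 12.0533 = 1.0698.

1.070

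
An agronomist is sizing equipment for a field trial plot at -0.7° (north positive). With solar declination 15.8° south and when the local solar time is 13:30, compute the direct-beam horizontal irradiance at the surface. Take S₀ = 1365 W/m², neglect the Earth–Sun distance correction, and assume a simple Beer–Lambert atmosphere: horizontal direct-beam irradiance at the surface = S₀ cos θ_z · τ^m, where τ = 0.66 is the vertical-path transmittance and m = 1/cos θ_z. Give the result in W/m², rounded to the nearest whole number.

Hour angle H = 15° × (13.5 − 12) = 22.50°.
With φ = -0.7°, δ = -15.8°, H = 22.50°: sin φ sin δ = 0.0033, cos φ cos δ cos H = 0.8889, so cos θ_z = 0.8922.
Air mass m = 1/cos θ_z = 1/0.8922 = 1.121; τ^m = 0.66^1.121 = 0.6276.
Surface direct beam = 1365 × 0.8922 × 0.6276 = 764.32 W/m².

764 W/m²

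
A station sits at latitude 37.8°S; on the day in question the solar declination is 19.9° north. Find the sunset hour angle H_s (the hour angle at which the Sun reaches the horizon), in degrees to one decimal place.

cos H_s = −tan(-37.8°) · tan(19.9°) = 0.2808, so H_s = arccos(0.2808) = 73.69°.

73.7°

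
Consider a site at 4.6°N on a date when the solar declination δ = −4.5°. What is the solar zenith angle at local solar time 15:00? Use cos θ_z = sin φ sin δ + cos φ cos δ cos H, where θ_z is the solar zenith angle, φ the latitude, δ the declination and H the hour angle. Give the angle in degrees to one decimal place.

Hour angle H = 15° × (15 − 12) = 45.00°.
With φ = 4.6°, δ = -4.5°, H = 45.00°: sin φ sin δ = -0.0063, cos φ cos δ cos H = 0.7027, so cos θ_z = 0.6964.
θ_z = arccos(0.6964) = 45.86°.

45.9°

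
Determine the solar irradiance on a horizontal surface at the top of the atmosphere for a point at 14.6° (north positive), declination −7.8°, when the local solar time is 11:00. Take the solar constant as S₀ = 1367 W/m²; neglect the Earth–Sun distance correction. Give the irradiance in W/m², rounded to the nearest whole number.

1219 W/m²

Hour angle H = 15° × (11 − 12) = -15.00°.
cos θ_z = sin(14.6°) sin(-7.8°) + cos(14.6°) cos(-7.8°) cos(-15.00°) = -0.0342 + 0.9261 = 0.8919.
Top-of-atmosphere irradiance = S₀ cos θ_z = 1367 × 0.8919 = 1219.23 W/m².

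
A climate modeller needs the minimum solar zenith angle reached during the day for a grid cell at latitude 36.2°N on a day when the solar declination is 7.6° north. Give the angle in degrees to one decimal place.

28.6°

At local solar noon the hour angle is zero, so the zenith angle is |φ − δ| = |36.2° − (7.6°)| = 28.6°.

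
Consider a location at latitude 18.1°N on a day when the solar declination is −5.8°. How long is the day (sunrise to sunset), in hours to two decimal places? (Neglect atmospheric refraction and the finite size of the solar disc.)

11.75 hours

The sunset hour angle satisfies cos H_s = −tan φ tan δ = 0.0332, giving H_s = 88.10°.
Day length = 2 H_s / 15° h⁻¹ = 176.20° / 15 = 11.747 h.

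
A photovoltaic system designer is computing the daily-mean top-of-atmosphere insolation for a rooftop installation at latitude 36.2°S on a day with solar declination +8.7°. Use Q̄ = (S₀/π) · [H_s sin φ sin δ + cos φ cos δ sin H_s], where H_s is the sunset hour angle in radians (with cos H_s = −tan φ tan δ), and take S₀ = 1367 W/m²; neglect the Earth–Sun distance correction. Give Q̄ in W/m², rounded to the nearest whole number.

cos H_s = −tan(-36.2°) · tan(8.7°) = 0.1120, so H_s = arccos(0.1120) = 83.57°. In radians, H_s = 1.4586.
H_s sin φ sin δ = 1.4586 × -0.5906 × 0.1513 = -0.1303.
cos φ cos δ sin H_s = 0.8070 × 0.9885 × 0.9937 = 0.7927.
Q̄ = (1367/π) × (-0.1303 + 0.7927) = 435.13 × 0.6624 = 288.23 W/m².

288 W/m²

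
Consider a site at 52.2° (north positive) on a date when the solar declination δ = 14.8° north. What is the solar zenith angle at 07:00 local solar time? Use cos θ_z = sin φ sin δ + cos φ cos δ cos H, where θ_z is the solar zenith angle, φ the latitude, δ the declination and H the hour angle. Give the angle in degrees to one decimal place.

69.2°

Hour angle H = 15° × (7 − 12) = -75.00°.
cos θ_z = sin(52.2°) sin(14.8°) + cos(52.2°) cos(14.8°) cos(-75.00°) = 0.2018 + 0.1534 = 0.3552.
θ_z = arccos(0.3552) = 69.19°.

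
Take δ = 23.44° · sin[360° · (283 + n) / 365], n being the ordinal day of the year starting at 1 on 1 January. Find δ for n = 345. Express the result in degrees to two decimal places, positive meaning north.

360 × (283 + 345) / 365 = 619.397°; sin(619.397°) = -0.9829.
δ = 23.44 × -0.9829 = -23.039° ≈ -23.04°.

-23.04°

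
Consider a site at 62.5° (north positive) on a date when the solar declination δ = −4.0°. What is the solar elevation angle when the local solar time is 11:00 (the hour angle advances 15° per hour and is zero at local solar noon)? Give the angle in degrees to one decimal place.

Hour angle H = 15° × (11 − 12) = -15.00°.
With φ = 62.5°, δ = -4.0°, H = -15.00°: sin φ sin δ = -0.0619, cos φ cos δ cos H = 0.4449, so cos θ_z = 0.3830.
θ_z = arccos(0.3830) = 67.48°, so the elevation is 90° − 67.48° = 22.52°.

22.5°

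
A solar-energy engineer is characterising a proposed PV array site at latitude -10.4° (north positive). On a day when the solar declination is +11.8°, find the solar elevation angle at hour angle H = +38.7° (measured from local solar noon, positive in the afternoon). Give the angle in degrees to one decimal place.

45.6°

cos θ_z = sin(-10.4°) sin(11.8°) + cos(-10.4°) cos(11.8°) cos(38.70°) = -0.0369 + 0.7514 = 0.7145.
θ_z = arccos(0.7145) = 44.40°, so the elevation is 90° − 44.40° = 45.60°.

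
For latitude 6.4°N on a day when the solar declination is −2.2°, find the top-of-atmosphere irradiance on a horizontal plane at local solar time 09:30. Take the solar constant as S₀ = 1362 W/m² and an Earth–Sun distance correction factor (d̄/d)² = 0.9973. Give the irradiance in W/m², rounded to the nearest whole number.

Hour angle H = 15° × (9.5 − 12) = -37.50°.
cos θ_z = sin φ sin δ + cos φ cos δ cos H = (0.1115)(-0.0384) + (0.9938)(0.9993)(0.7934) = 0.7836.
Top-of-atmosphere irradiance = S₀ (d̄/d)² cos θ_z = 1362 × 0.9973 × 0.7836 = 1064.38 W/m².

1064 W/m²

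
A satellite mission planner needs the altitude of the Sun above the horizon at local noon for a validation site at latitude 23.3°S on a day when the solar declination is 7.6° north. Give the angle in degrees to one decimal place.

59.1°

At local solar noon the hour angle is zero, so the elevation is 90° − |φ − δ| = 90° − |-23.3° − (7.6°)| = 90° − 30.9° = 59.1°.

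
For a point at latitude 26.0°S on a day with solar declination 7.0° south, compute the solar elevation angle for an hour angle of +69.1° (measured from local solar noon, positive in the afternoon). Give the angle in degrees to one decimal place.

cos θ_z = sin φ sin δ + cos φ cos δ cos H = (-0.4384)(-0.1219) + (0.8988)(0.9925)(0.3567) = 0.3716.
θ_z = arccos(0.3716) = 68.19°, so the elevation is 90° − 68.19° = 21.81°.

21.8°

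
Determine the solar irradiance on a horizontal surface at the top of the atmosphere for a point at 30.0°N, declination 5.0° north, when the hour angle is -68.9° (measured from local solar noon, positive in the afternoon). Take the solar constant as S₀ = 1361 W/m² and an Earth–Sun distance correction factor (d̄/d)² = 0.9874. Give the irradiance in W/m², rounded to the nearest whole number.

cos θ_z = sin(30.0°) sin(5.0°) + cos(30.0°) cos(5.0°) cos(-68.90°) = 0.0436 + 0.3106 = 0.3542.
Top-of-atmosphere irradiance = S₀ (d̄/d)² cos θ_z = 1361 × 0.9874 × 0.3542 = 475.99 W/m².

476 W/m²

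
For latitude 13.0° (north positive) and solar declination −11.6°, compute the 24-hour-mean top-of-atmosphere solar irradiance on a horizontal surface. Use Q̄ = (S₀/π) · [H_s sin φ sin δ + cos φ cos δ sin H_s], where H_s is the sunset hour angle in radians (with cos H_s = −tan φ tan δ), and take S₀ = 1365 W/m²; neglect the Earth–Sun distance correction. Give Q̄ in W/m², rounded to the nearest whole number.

384 W/m²

cos H_s = −tan(13.0°) · tan(-11.6°) = 0.0474, so H_s = arccos(0.0474) = 87.28°. In radians, H_s = 1.5233.
H_s sin φ sin δ = 1.5233 × 0.2250 × -0.2011 = -0.0689.
cos φ cos δ sin H_s = 0.9744 × 0.9796 × 0.9989 = 0.9535.
Q̄ = (1365/π) × (-0.0689 + 0.9535) = 434.49 × 0.8846 = 384.35 W/m².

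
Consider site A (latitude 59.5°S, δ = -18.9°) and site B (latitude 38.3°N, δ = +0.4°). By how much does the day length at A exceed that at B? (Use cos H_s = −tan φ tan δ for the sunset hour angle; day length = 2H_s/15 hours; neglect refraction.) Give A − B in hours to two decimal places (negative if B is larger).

A: H_s = arccos(−tan -59.5° · tan -18.9°) = 125.54°, so 2H_s/15 = 16.7387 h.
B: H_s = arccos(−tan 38.3° · tan 0.4°) = 90.32°, so 2H_s/15 = 12.0427 h.
A − B = 16.7387 − 12.0427 = 4.6960 h.

+4.70 h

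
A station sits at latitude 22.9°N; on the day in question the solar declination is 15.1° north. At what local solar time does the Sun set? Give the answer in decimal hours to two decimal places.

18.44 h

−tan φ tan δ = −(0.4224)(0.2698) = -0.1140; H_s = arccos(-0.1140) = 96.55°.
Sunset is at 12 + H_s/15 = 12 + 6.437 = 18.437 h local solar time.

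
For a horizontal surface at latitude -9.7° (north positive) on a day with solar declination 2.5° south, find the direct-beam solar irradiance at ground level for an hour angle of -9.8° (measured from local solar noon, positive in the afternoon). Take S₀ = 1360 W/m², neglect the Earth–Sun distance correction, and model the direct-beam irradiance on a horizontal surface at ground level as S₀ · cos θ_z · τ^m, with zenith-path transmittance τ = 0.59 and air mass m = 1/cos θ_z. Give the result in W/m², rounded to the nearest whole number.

775 W/m²

cos θ_z = sin(-9.7°) sin(-2.5°) + cos(-9.7°) cos(-2.5°) cos(-9.80°) = 0.0073 + 0.9704 = 0.9777.
Air mass m = 1/cos θ_z = 1/0.9777 = 1.023; τ^m = 0.59^1.023 = 0.5829.
Surface direct beam = 1360 × 0.9777 × 0.5829 = 775.07 W/m².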